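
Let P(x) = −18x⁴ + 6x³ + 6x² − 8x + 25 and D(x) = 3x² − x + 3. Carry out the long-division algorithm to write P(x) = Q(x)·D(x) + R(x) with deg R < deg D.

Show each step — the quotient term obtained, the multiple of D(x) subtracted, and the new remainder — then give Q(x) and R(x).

Step 1: lead(−18x⁴ + 6x³ + 6x² − 8x + 25) ÷ lead(D) = −18x⁴ ÷ 3x² = −6x². Subtract (−6x²)·D = −18x⁴ + 6x³ − 18x². Remainder: 24x² − 8x + 25.
Step 2: lead(24x² − 8x + 25) ÷ lead(D) = 24x² ÷ 3x² = 8. Subtract (8)·D = 24x² − 8x + 24. Remainder: 1.

Q(x) = −6x² + 8; R(x) = 1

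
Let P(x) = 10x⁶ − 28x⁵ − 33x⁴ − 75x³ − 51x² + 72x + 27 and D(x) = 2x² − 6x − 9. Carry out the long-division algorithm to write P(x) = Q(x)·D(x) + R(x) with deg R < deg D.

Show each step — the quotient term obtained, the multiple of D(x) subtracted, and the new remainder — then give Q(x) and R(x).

Q(x) = 5x⁴ + x³ + 9x² − 6x − 3; R(x) = 0

Step 1: lead(10x⁶ − 28x⁵ − 33x⁴ − 75x³ − 51x² + 72x + 27) ÷ lead(D) = 10x⁶ ÷ 2x² = 5x⁴. Subtract (5x⁴)·D = 10x⁶ − 30x⁵ − 45x⁴. Remainder: 2x⁵ + 12x⁴ − 75x³ − 51x² + 72x + 27.
Step 2: lead(2x⁵ + 12x⁴ − 75x³ − 51x² + 72x + 27) ÷ lead(D) = 2x⁵ ÷ 2x² = x³. Subtract (x³)·D = 2x⁵ − 6x⁴ − 9x³. Remainder: 18x⁴ − 66x³ − 51x² + 72x + 27.
Step 3: lead(18x⁴ − 66x³ − 51x² + 72x + 27) ÷ lead(D) = 18x⁴ ÷ 2x² = 9x². Subtract (9x²)·D = 18x⁴ − 54x³ − 81x². Remainder: −12x³ + 30x² + 72x + 27.
Step 4: lead(−12x³ + 30x² + 72x + 27) ÷ lead(D) = −12x³ ÷ 2x² = −6x. Subtract (−6x)·D = −12x³ + 36x² + 54x. Remainder: −6x² + 18x + 27.
Step 5: lead(−6x² + 18x + 27) ÷ lead(D) = −6x² ÷ 2x² = −3. Subtract (−3)·D = −6x² + 18x + 27. Remainder: 0.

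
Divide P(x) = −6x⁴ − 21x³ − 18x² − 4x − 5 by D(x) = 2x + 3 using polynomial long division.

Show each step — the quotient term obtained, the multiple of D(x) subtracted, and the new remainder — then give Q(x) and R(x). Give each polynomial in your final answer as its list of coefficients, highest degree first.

Q = [-3, -6, 0, -2]; R = [1]

Step 1: lead(−6x⁴ − 21x³ − 18x² − 4x − 5) ÷ lead(D) = −6x⁴ ÷ 2x = −3x³. Subtract (−3x³)·D = −6x⁴ − 9x³. Remainder: −12x³ − 18x² − 4x − 5.
Step 2: lead(−12x³ − 18x² − 4x − 5) ÷ lead(D) = −12x³ ÷ 2x = −6x². Subtract (−6x²)·D = −12x³ − 18x². Remainder: −4x − 5.
Step 3: lead(−4x − 5) ÷ lead(D) = −4x ÷ 2x = −2. Subtract (−2)·D = −4x − 6. Remainder: 1.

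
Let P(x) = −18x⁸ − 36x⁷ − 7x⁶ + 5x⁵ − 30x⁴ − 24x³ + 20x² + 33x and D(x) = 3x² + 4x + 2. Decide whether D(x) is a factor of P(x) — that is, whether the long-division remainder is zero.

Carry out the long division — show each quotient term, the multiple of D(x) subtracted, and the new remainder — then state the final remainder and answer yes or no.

R(x) = 5x − 8, so D(x) is not a factor of P(x). no

Step 1: lead(−18x⁸ − 36x⁷ − 7x⁶ + 5x⁵ − 30x⁴ − 24x³ + 20x² + 33x) ÷ lead(D) = −18x⁸ ÷ 3x² = −6x⁶. Subtract (−6x⁶)·D = −18x⁸ − 24x⁷ − 12x⁶. Remainder: −12x⁷ + 5x⁶ + 5x⁵ − 30x⁴ − 24x³ + 20x² + 33x.
Step 2: lead(−12x⁷ + 5x⁶ + 5x⁵ − 30x⁴ − 24x³ + 20x² + 33x) ÷ lead(D) = −12x⁷ ÷ 3x² = −4x⁵. Subtract (−4x⁵)·D = −12x⁷ − 16x⁶ − 8x⁵. Remainder: 21x⁶ + 13x⁵ − 30x⁴ − 24x³ + 20x² + 33x.
Step 3: lead(21x⁶ + 13x⁵ − 30x⁴ − 24x³ + 20x² + 33x) ÷ lead(D) = 21x⁶ ÷ 3x² = 7x⁴. Subtract (7x⁴)·D = 21x⁶ + 28x⁵ + 14x⁴. Remainder: −15x⁵ − 44x⁴ − 24x³ + 20x² + 33x.
Step 4: lead(−15x⁵ − 44x⁴ − 24x³ + 20x² + 33x) ÷ lead(D) = −15x⁵ ÷ 3x² = −5x³. Subtract (−5x³)·D = −15x⁵ − 20x⁴ − 10x³. Remainder: −24x⁴ − 14x³ + 20x² + 33x.
Step 5: lead(−24x⁴ − 14x³ + 20x² + 33x) ÷ lead(D) = −24x⁴ ÷ 3x² = −8x². Subtract (−8x²)·D = −24x⁴ − 32x³ − 16x². Remainder: 18x³ + 36x² + 33x.
Step 6: lead(18x³ + 36x² + 33x) ÷ lead(D) = 18x³ ÷ 3x² = 6x. Subtract (6x)·D = 18x³ + 24x² + 12x. Remainder: 12x² + 21x.
Step 7: lead(12x² + 21x) ÷ lead(D) = 12x² ÷ 3x² = 4. Subtract (4)·D = 12x² + 16x + 8. Remainder: 5x − 8.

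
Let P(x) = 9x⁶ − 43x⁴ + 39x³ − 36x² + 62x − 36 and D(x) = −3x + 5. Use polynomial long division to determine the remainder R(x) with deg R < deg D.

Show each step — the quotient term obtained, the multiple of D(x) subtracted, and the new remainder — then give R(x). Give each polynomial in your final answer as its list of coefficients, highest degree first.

Step 1: lead(9x⁶ − 43x⁴ + 39x³ − 36x² + 62x − 36) ÷ lead(D) = 9x⁶ ÷ −3x = −3x⁵. Subtract (−3x⁵)·D = 9x⁶ − 15x⁵. Remainder: 15x⁵ − 43x⁴ + 39x³ − 36x² + 62x − 36.
Step 2: lead(15x⁵ − 43x⁴ + 39x³ − 36x² + 62x − 36) ÷ lead(D) = 15x⁵ ÷ −3x = −5x⁴. Subtract (−5x⁴)·D = 15x⁵ − 25x⁴. Remainder: −18x⁴ + 39x³ − 36x² + 62x − 36.
Step 3: lead(−18x⁴ + 39x³ − 36x² + 62x − 36) ÷ lead(D) = −18x⁴ ÷ −3x = 6x³. Subtract (6x³)·D = −18x⁴ + 30x³. Remainder: 9x³ − 36x² + 62x − 36.
Step 4: lead(9x³ − 36x² + 62x − 36) ÷ lead(D) = 9x³ ÷ −3x = −3x². Subtract (−3x²)·D = 9x³ − 15x². Remainder: −21x² + 62x − 36.
Step 5: lead(−21x² + 62x − 36) ÷ lead(D) = −21x² ÷ −3x = 7x. Subtract (7x)·D = −21x² + 35x. Remainder: 27x − 36.
Step 6: lead(27x − 36) ÷ lead(D) = 27x ÷ −3x = −9. Subtract (−9)·D = 27x − 45. Remainder: 9.

R = [9]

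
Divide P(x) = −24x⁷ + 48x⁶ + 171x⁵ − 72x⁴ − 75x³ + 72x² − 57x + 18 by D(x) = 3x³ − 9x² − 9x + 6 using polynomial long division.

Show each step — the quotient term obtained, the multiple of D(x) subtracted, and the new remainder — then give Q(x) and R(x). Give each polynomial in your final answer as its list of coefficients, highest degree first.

Q = [-8, -8, 9, -5, 3]; R = [0]

Step 1: lead(−24x⁷ + 48x⁶ + 171x⁵ − 72x⁴ − 75x³ + 72x² − 57x + 18) ÷ lead(D) = −24x⁷ ÷ 3x³ = −8x⁴. Subtract (−8x⁴)·D = −24x⁷ + 72x⁶ + 72x⁵ − 48x⁴. Remainder: −24x⁶ + 99x⁵ − 24x⁴ − 75x³ + 72x² − 57x + 18.
Step 2: lead(−24x⁶ + 99x⁵ − 24x⁴ − 75x³ + 72x² − 57x + 18) ÷ lead(D) = −24x⁶ ÷ 3x³ = −8x³. Subtract (−8x³)·D = −24x⁶ + 72x⁵ + 72x⁴ − 48x³. Remainder: 27x⁵ − 96x⁴ − 27x³ + 72x² − 57x + 18.
Step 3: lead(27x⁵ − 96x⁴ − 27x³ + 72x² − 57x + 18) ÷ lead(D) = 27x⁵ ÷ 3x³ = 9x². Subtract (9x²)·D = 27x⁵ − 81x⁴ − 81x³ + 54x². Remainder: −15x⁴ + 54x³ + 18x² − 57x + 18.
Step 4: lead(−15x⁴ + 54x³ + 18x² − 57x + 18) ÷ lead(D) = −15x⁴ ÷ 3x³ = −5x. Subtract (−5x)·D = −15x⁴ + 45x³ + 45x² − 30x. Remainder: 9x³ − 27x² − 27x + 18.
Step 5: lead(9x³ − 27x² − 27x + 18) ÷ lead(D) = 9x³ ÷ 3x³ = 3. Subtract (3)·D = 9x³ − 27x² − 27x + 18. Remainder: 0.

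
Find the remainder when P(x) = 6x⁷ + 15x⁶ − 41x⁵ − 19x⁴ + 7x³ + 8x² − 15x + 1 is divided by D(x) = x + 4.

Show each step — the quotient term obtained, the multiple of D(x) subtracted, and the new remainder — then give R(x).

R(x) = −3

Step 1: lead(6x⁷ + 15x⁶ − 41x⁵ − 19x⁴ + 7x³ + 8x² − 15x + 1) ÷ lead(D) = 6x⁷ ÷ x = 6x⁶. Subtract (6x⁶)·D = 6x⁷ + 24x⁶. Remainder: −9x⁶ − 41x⁵ − 19x⁴ + 7x³ + 8x² − 15x + 1.
Step 2: lead(−9x⁶ − 41x⁵ − 19x⁴ + 7x³ + 8x² − 15x + 1) ÷ lead(D) = −9x⁶ ÷ x = −9x⁵. Subtract (−9x⁵)·D = −9x⁶ − 36x⁵. Remainder: −5x⁵ − 19x⁴ + 7x³ + 8x² − 15x + 1.
Step 3: lead(−5x⁵ − 19x⁴ + 7x³ + 8x² − 15x + 1) ÷ lead(D) = −5x⁵ ÷ x = −5x⁴. Subtract (−5x⁴)·D = −5x⁵ − 20x⁴. Remainder: x⁴ + 7x³ + 8x² − 15x + 1.
Step 4: lead(x⁴ + 7x³ + 8x² − 15x + 1) ÷ lead(D) = x⁴ ÷ x = x³. Subtract (x³)·D = x⁴ + 4x³. Remainder: 3x³ + 8x² − 15x + 1.
Step 5: lead(3x³ + 8x² − 15x + 1) ÷ lead(D) = 3x³ ÷ x = 3x². Subtract (3x²)·D = 3x³ + 12x². Remainder: −4x² − 15x + 1.
Step 6: lead(−4x² − 15x + 1) ÷ lead(D) = −4x² ÷ x = −4x. Subtract (−4x)·D = −4x² − 16x. Remainder: x + 1.
Step 7: lead(x + 1) ÷ lead(D) = x ÷ x = 1. Subtract (1)·D = x + 4. Remainder: −3.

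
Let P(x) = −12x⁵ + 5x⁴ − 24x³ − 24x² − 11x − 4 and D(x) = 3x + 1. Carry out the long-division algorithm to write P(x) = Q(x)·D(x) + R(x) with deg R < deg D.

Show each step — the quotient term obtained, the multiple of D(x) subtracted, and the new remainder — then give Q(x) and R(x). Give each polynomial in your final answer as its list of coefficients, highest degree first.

Q = [-4, 3, -9, -5, -2]; R = [-2]

Step 1: lead(−12x⁵ + 5x⁴ − 24x³ − 24x² − 11x − 4) ÷ lead(D) = −12x⁵ ÷ 3x = −4x⁴. Subtract (−4x⁴)·D = −12x⁵ − 4x⁴. Remainder: 9x⁴ − 24x³ − 24x² − 11x − 4.
Step 2: lead(9x⁴ − 24x³ − 24x² − 11x − 4) ÷ lead(D) = 9x⁴ ÷ 3x = 3x³. Subtract (3x³)·D = 9x⁴ + 3x³. Remainder: −27x³ − 24x² − 11x − 4.
Step 3: lead(−27x³ − 24x² − 11x − 4) ÷ lead(D) = −27x³ ÷ 3x = −9x². Subtract (−9x²)·D = −27x³ − 9x². Remainder: −15x² − 11x − 4.
Step 4: lead(−15x² − 11x − 4) ÷ lead(D) = −15x² ÷ 3x = −5x. Subtract (−5x)·D = −15x² − 5x. Remainder: −6x − 4.
Step 5: lead(−6x − 4) ÷ lead(D) = −6x ÷ 3x = −2. Subtract (−2)·D = −6x − 2. Remainder: −2.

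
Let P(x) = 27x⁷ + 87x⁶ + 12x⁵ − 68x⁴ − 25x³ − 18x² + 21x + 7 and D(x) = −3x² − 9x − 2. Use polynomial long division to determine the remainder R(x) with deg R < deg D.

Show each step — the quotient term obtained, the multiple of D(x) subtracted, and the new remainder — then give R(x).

R(x) = 1

Step 1: lead(27x⁷ + 87x⁶ + 12x⁵ − 68x⁴ − 25x³ − 18x² + 21x + 7) ÷ lead(D) = 27x⁷ ÷ −3x² = −9x⁵. Subtract (−9x⁵)·D = 27x⁷ + 81x⁶ + 18x⁵. Remainder: 6x⁶ − 6x⁵ − 68x⁴ − 25x³ − 18x² + 21x + 7.
Step 2: lead(6x⁶ − 6x⁵ − 68x⁴ − 25x³ − 18x² + 21x + 7) ÷ lead(D) = 6x⁶ ÷ −3x² = −2x⁴. Subtract (−2x⁴)·D = 6x⁶ + 18x⁵ + 4x⁴. Remainder: −24x⁵ − 72x⁴ − 25x³ − 18x² + 21x + 7.
Step 3: lead(−24x⁵ − 72x⁴ − 25x³ − 18x² + 21x + 7) ÷ lead(D) = −24x⁵ ÷ −3x² = 8x³. Subtract (8x³)·D = −24x⁵ − 72x⁴ − 16x³. Remainder: −9x³ − 18x² + 21x + 7.
Step 4: lead(−9x³ − 18x² + 21x + 7) ÷ lead(D) = −9x³ ÷ −3x² = 3x. Subtract (3x)·D = −9x³ − 27x² − 6x. Remainder: 9x² + 27x + 7.
Step 5: lead(9x² + 27x + 7) ÷ lead(D) = 9x² ÷ −3x² = −3. Subtract (−3)·D = 9x² + 27x + 6. Remainder: 1.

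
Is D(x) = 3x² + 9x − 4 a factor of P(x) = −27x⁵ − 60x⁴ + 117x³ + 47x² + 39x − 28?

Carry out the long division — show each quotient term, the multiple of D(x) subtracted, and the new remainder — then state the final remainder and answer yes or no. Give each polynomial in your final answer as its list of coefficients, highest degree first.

R = [0], so D(x) is a factor of P(x). yes

Step 1: lead(−27x⁵ − 60x⁴ + 117x³ + 47x² + 39x − 28) ÷ lead(D) = −27x⁵ ÷ 3x² = −9x³. Subtract (−9x³)·D = −27x⁵ − 81x⁴ + 36x³. Remainder: 21x⁴ + 81x³ + 47x² + 39x − 28.
Step 2: lead(21x⁴ + 81x³ + 47x² + 39x − 28) ÷ lead(D) = 21x⁴ ÷ 3x² = 7x². Subtract (7x²)·D = 21x⁴ + 63x³ − 28x². Remainder: 18x³ + 75x² + 39x − 28.
Step 3: lead(18x³ + 75x² + 39x − 28) ÷ lead(D) = 18x³ ÷ 3x² = 6x. Subtract (6x)·D = 18x³ + 54x² − 24x. Remainder: 21x² + 63x − 28.
Step 4: lead(21x² + 63x − 28) ÷ lead(D) = 21x² ÷ 3x² = 7. Subtract (7)·D = 21x² + 63x − 28. Remainder: 0.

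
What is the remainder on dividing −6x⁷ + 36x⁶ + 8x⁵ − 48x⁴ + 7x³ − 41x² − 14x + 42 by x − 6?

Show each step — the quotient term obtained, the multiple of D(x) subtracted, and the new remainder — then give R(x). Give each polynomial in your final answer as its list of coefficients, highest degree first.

R = [-6]

Step 1: lead(−6x⁷ + 36x⁶ + 8x⁵ − 48x⁴ + 7x³ − 41x² − 14x + 42) ÷ lead(D) = −6x⁷ ÷ x = −6x⁶. Subtract (−6x⁶)·D = −6x⁷ + 36x⁶. Remainder: 8x⁵ − 48x⁴ + 7x³ − 41x² − 14x + 42.
Step 2: lead(8x⁵ − 48x⁴ + 7x³ − 41x² − 14x + 42) ÷ lead(D) = 8x⁵ ÷ x = 8x⁴. Subtract (8x⁴)·D = 8x⁵ − 48x⁴. Remainder: 7x³ − 41x² − 14x + 42.
Step 3: lead(7x³ − 41x² − 14x + 42) ÷ lead(D) = 7x³ ÷ x = 7x². Subtract (7x²)·D = 7x³ − 42x². Remainder: x² − 14x + 42.
Step 4: lead(x² − 14x + 42) ÷ lead(D) = x² ÷ x = x. Subtract (x)·D = x² − 6x. Remainder: −8x + 42.
Step 5: lead(−8x + 42) ÷ lead(D) = −8x ÷ x = −8. Subtract (−8)·D = −8x + 48. Remainder: −6.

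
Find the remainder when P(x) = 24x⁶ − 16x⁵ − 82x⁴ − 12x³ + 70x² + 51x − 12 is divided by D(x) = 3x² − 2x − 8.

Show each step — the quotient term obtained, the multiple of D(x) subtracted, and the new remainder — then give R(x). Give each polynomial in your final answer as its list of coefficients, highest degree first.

Step 1: lead(24x⁶ − 16x⁵ − 82x⁴ − 12x³ + 70x² + 51x − 12) ÷ lead(D) = 24x⁶ ÷ 3x² = 8x⁴. Subtract (8x⁴)·D = 24x⁶ − 16x⁵ − 64x⁴. Remainder: −18x⁴ − 12x³ + 70x² + 51x − 12.
Step 2: lead(−18x⁴ − 12x³ + 70x² + 51x − 12) ÷ lead(D) = −18x⁴ ÷ 3x² = −6x². Subtract (−6x²)·D = −18x⁴ + 12x³ + 48x². Remainder: −24x³ + 22x² + 51x − 12.
Step 3: lead(−24x³ + 22x² + 51x − 12) ÷ lead(D) = −24x³ ÷ 3x² = −8x. Subtract (−8x)·D = −24x³ + 16x² + 64x. Remainder: 6x² − 13x − 12.
Step 4: lead(6x² − 13x − 12) ÷ lead(D) = 6x² ÷ 3x² = 2. Subtract (2)·D = 6x² − 4x − 16. Remainder: −9x + 4.

R = [-9, 4]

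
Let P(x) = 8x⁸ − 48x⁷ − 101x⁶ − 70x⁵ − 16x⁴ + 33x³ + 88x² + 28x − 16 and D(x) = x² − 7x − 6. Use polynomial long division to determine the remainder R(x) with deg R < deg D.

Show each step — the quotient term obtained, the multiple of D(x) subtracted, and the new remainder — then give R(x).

Step 1: lead(8x⁸ − 48x⁷ − 101x⁶ − 70x⁵ − 16x⁴ + 33x³ + 88x² + 28x − 16) ÷ lead(D) = 8x⁸ ÷ x² = 8x⁶. Subtract (8x⁶)·D = 8x⁸ − 56x⁷ − 48x⁶. Remainder: 8x⁷ − 53x⁶ − 70x⁵ − 16x⁴ + 33x³ + 88x² + 28x − 16.
Step 2: lead(8x⁷ − 53x⁶ − 70x⁵ − 16x⁴ + 33x³ + 88x² + 28x − 16) ÷ lead(D) = 8x⁷ ÷ x² = 8x⁵. Subtract (8x⁵)·D = 8x⁷ − 56x⁶ − 48x⁵. Remainder: 3x⁶ − 22x⁵ − 16x⁴ + 33x³ + 88x² + 28x − 16.
Step 3: lead(3x⁶ − 22x⁵ − 16x⁴ + 33x³ + 88x² + 28x − 16) ÷ lead(D) = 3x⁶ ÷ x² = 3x⁴. Subtract (3x⁴)·D = 3x⁶ − 21x⁵ − 18x⁴. Remainder: −x⁵ + 2x⁴ + 33x³ + 88x² + 28x − 16.
Step 4: lead(−x⁵ + 2x⁴ + 33x³ + 88x² + 28x − 16) ÷ lead(D) = −x⁵ ÷ x² = −x³. Subtract (−x³)·D = −x⁵ + 7x⁴ + 6x³. Remainder: −5x⁴ + 27x³ + 88x² + 28x − 16.
Step 5: lead(−5x⁴ + 27x³ + 88x² + 28x − 16) ÷ lead(D) = −5x⁴ ÷ x² = −5x². Subtract (−5x²)·D = −5x⁴ + 35x³ + 30x². Remainder: −8x³ + 58x² + 28x − 16.
Step 6: lead(−8x³ + 58x² + 28x − 16) ÷ lead(D) = −8x³ ÷ x² = −8x. Subtract (−8x)·D = −8x³ + 56x² + 48x. Remainder: 2x² − 20x − 16.
Step 7: lead(2x² − 20x − 16) ÷ lead(D) = 2x² ÷ x² = 2. Subtract (2)·D = 2x² − 14x − 12. Remainder: −6x − 4.

R(x) = −6x − 4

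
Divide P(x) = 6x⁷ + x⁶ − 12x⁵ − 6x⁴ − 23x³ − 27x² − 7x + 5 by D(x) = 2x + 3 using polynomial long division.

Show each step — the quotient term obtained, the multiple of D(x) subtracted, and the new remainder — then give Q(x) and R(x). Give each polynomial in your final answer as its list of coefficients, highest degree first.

Step 1: lead(6x⁷ + x⁶ − 12x⁵ − 6x⁴ − 23x³ − 27x² − 7x + 5) ÷ lead(D) = 6x⁷ ÷ 2x = 3x⁶. Subtract (3x⁶)·D = 6x⁷ + 9x⁶. Remainder: −8x⁶ − 12x⁵ − 6x⁴ − 23x³ − 27x² − 7x + 5.
Step 2: lead(−8x⁶ − 12x⁵ − 6x⁴ − 23x³ − 27x² − 7x + 5) ÷ lead(D) = −8x⁶ ÷ 2x = −4x⁵. Subtract (−4x⁵)·D = −8x⁶ − 12x⁵. Remainder: −6x⁴ − 23x³ − 27x² − 7x + 5.
Step 3: lead(−6x⁴ − 23x³ − 27x² − 7x + 5) ÷ lead(D) = −6x⁴ ÷ 2x = −3x³. Subtract (−3x³)·D = −6x⁴ − 9x³. Remainder: −14x³ − 27x² − 7x + 5.
Step 4: lead(−14x³ − 27x² − 7x + 5) ÷ lead(D) = −14x³ ÷ 2x = −7x². Subtract (−7x²)·D = −14x³ − 21x². Remainder: −6x² − 7x + 5.
Step 5: lead(−6x² − 7x + 5) ÷ lead(D) = −6x² ÷ 2x = −3x. Subtract (−3x)·D = −6x² − 9x. Remainder: 2x + 5.
Step 6: lead(2x + 5) ÷ lead(D) = 2x ÷ 2x = 1. Subtract (1)·D = 2x + 3. Remainder: 2.

Q = [3, -4, 0, -3, -7, -3, 1]; R = [2]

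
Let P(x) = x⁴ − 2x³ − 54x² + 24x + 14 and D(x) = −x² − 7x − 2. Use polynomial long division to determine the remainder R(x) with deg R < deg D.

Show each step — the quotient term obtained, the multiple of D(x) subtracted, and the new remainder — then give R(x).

R(x) = −7x

Step 1: lead(x⁴ − 2x³ − 54x² + 24x + 14) ÷ lead(D) = x⁴ ÷ −x² = −x². Subtract (−x²)·D = x⁴ + 7x³ + 2x². Remainder: −9x³ − 56x² + 24x + 14.
Step 2: lead(−9x³ − 56x² + 24x + 14) ÷ lead(D) = −9x³ ÷ −x² = 9x. Subtract (9x)·D = −9x³ − 63x² − 18x. Remainder: 7x² + 42x + 14.
Step 3: lead(7x² + 42x + 14) ÷ lead(D) = 7x² ÷ −x² = −7. Subtract (−7)·D = 7x² + 49x + 14. Remainder: −7x.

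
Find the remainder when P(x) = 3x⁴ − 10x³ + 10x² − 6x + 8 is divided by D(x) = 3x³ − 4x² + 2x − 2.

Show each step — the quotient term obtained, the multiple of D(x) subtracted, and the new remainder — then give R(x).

R(x) = 4

Step 1: lead(3x⁴ − 10x³ + 10x² − 6x + 8) ÷ lead(D) = 3x⁴ ÷ 3x³ = x. Subtract (x)·D = 3x⁴ − 4x³ + 2x² − 2x. Remainder: −6x³ + 8x² − 4x + 8.
Step 2: lead(−6x³ + 8x² − 4x + 8) ÷ lead(D) = −6x³ ÷ 3x³ = −2. Subtract (−2)·D = −6x³ + 8x² − 4x + 4. Remainder: 4.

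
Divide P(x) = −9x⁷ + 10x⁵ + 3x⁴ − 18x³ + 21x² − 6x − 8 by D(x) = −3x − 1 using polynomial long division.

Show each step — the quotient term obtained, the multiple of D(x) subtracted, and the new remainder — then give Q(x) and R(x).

Step 1: lead(−9x⁷ + 10x⁵ + 3x⁴ − 18x³ + 21x² − 6x − 8) ÷ lead(D) = −9x⁷ ÷ −3x = 3x⁶. Subtract (3x⁶)·D = −9x⁷ − 3x⁶. Remainder: 3x⁶ + 10x⁵ + 3x⁴ − 18x³ + 21x² − 6x − 8.
Step 2: lead(3x⁶ + 10x⁵ + 3x⁴ − 18x³ + 21x² − 6x − 8) ÷ lead(D) = 3x⁶ ÷ −3x = −x⁵. Subtract (−x⁵)·D = 3x⁶ + x⁵. Remainder: 9x⁵ + 3x⁴ − 18x³ + 21x² − 6x − 8.
Step 3: lead(9x⁵ + 3x⁴ − 18x³ + 21x² − 6x − 8) ÷ lead(D) = 9x⁵ ÷ −3x = −3x⁴. Subtract (−3x⁴)·D = 9x⁵ + 3x⁴. Remainder: −18x³ + 21x² − 6x − 8.
Step 4: lead(−18x³ + 21x² − 6x − 8) ÷ lead(D) = −18x³ ÷ −3x = 6x². Subtract (6x²)·D = −18x³ − 6x². Remainder: 27x² − 6x − 8.
Step 5: lead(27x² − 6x − 8) ÷ lead(D) = 27x² ÷ −3x = −9x. Subtract (−9x)·D = 27x² + 9x. Remainder: −15x − 8.
Step 6: lead(−15x − 8) ÷ lead(D) = −15x ÷ −3x = 5. Subtract (5)·D = −15x − 5. Remainder: −3.

Q(x) = 3x⁶ − x⁵ − 3x⁴ + 6x² − 9x + 5; R(x) = −3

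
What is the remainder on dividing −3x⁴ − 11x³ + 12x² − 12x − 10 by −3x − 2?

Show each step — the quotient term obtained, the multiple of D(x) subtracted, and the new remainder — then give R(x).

Step 1: lead(−3x⁴ − 11x³ + 12x² − 12x − 10) ÷ lead(D) = −3x⁴ ÷ −3x = x³. Subtract (x³)·D = −3x⁴ − 2x³. Remainder: −9x³ + 12x² − 12x − 10.
Step 2: lead(−9x³ + 12x² − 12x − 10) ÷ lead(D) = −9x³ ÷ −3x = 3x². Subtract (3x²)·D = −9x³ − 6x². Remainder: 18x² − 12x − 10.
Step 3: lead(18x² − 12x − 10) ÷ lead(D) = 18x² ÷ −3x = −6x. Subtract (−6x)·D = 18x² + 12x. Remainder: −24x − 10.
Step 4: lead(−24x − 10) ÷ lead(D) = −24x ÷ −3x = 8. Subtract (8)·D = −24x − 16. Remainder: 6.

R(x) = 6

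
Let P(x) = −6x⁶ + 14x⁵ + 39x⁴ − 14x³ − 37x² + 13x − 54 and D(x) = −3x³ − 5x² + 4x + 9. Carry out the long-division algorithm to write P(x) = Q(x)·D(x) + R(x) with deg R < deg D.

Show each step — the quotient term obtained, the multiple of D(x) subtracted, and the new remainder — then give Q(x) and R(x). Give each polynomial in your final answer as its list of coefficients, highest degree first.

Q = [2, -8, 3, -5]; R = [-2, 6, -9]

Step 1: lead(−6x⁶ + 14x⁵ + 39x⁴ − 14x³ − 37x² + 13x − 54) ÷ lead(D) = −6x⁶ ÷ −3x³ = 2x³. Subtract (2x³)·D = −6x⁶ − 10x⁵ + 8x⁴ + 18x³. Remainder: 24x⁵ + 31x⁴ − 32x³ − 37x² + 13x − 54.
Step 2: lead(24x⁵ + 31x⁴ − 32x³ − 37x² + 13x − 54) ÷ lead(D) = 24x⁵ ÷ −3x³ = −8x². Subtract (−8x²)·D = 24x⁵ + 40x⁴ − 32x³ − 72x². Remainder: −9x⁴ + 35x² + 13x − 54.
Step 3: lead(−9x⁴ + 35x² + 13x − 54) ÷ lead(D) = −9x⁴ ÷ −3x³ = 3x. Subtract (3x)·D = −9x⁴ − 15x³ + 12x² + 27x. Remainder: 15x³ + 23x² − 14x − 54.
Step 4: lead(15x³ + 23x² − 14x − 54) ÷ lead(D) = 15x³ ÷ −3x³ = −5. Subtract (−5)·D = 15x³ + 25x² − 20x − 45. Remainder: −2x² + 6x − 9.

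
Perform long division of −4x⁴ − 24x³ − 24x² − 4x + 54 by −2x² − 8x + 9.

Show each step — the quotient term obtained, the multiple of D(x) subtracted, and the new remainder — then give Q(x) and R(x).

Step 1: lead(−4x⁴ − 24x³ − 24x² − 4x + 54) ÷ lead(D) = −4x⁴ ÷ −2x² = 2x². Subtract (2x²)·D = −4x⁴ − 16x³ + 18x². Remainder: −8x³ − 42x² − 4x + 54.
Step 2: lead(−8x³ − 42x² − 4x + 54) ÷ lead(D) = −8x³ ÷ −2x² = 4x. Subtract (4x)·D = −8x³ − 32x² + 36x. Remainder: −10x² − 40x + 54.
Step 3: lead(−10x² − 40x + 54) ÷ lead(D) = −10x² ÷ −2x² = 5. Subtract (5)·D = −10x² − 40x + 45. Remainder: 9.

Q(x) = 2x² + 4x + 5; R(x) = 9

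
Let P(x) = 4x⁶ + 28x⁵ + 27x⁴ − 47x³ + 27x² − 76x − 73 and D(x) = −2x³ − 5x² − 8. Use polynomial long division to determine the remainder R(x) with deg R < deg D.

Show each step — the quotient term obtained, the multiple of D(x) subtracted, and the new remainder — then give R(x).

R(x) = −4x − 1

Step 1: lead(4x⁶ + 28x⁵ + 27x⁴ − 47x³ + 27x² − 76x − 73) ÷ lead(D) = 4x⁶ ÷ −2x³ = −2x³. Subtract (−2x³)·D = 4x⁶ + 10x⁵ + 16x³. Remainder: 18x⁵ + 27x⁴ − 63x³ + 27x² − 76x − 73.
Step 2: lead(18x⁵ + 27x⁴ − 63x³ + 27x² − 76x − 73) ÷ lead(D) = 18x⁵ ÷ −2x³ = −9x². Subtract (−9x²)·D = 18x⁵ + 45x⁴ + 72x². Remainder: −18x⁴ − 63x³ − 45x² − 76x − 73.
Step 3: lead(−18x⁴ − 63x³ − 45x² − 76x − 73) ÷ lead(D) = −18x⁴ ÷ −2x³ = 9x. Subtract (9x)·D = −18x⁴ − 45x³ − 72x. Remainder: −18x³ − 45x² − 4x − 73.
Step 4: lead(−18x³ − 45x² − 4x − 73) ÷ lead(D) = −18x³ ÷ −2x³ = 9. Subtract (9)·D = −18x³ − 45x² − 72. Remainder: −4x − 1.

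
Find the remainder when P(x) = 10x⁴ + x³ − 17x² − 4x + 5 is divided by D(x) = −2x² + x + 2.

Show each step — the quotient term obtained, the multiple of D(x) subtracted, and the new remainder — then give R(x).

Step 1: lead(10x⁴ + x³ − 17x² − 4x + 5) ÷ lead(D) = 10x⁴ ÷ −2x² = −5x². Subtract (−5x²)·D = 10x⁴ − 5x³ − 10x². Remainder: 6x³ − 7x² − 4x + 5.
Step 2: lead(6x³ − 7x² − 4x + 5) ÷ lead(D) = 6x³ ÷ −2x² = −3x. Subtract (−3x)·D = 6x³ − 3x² − 6x. Remainder: −4x² + 2x + 5.
Step 3: lead(−4x² + 2x + 5) ÷ lead(D) = −4x² ÷ −2x² = 2. Subtract (2)·D = −4x² + 2x + 4. Remainder: 1.

R(x) = 1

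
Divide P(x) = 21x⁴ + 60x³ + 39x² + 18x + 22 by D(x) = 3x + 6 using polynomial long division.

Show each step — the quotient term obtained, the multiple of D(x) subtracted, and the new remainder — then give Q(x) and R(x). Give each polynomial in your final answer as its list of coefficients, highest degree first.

Q = [7, 6, 1, 4]; R = [-2]

Step 1: lead(21x⁴ + 60x³ + 39x² + 18x + 22) ÷ lead(D) = 21x⁴ ÷ 3x = 7x³. Subtract (7x³)·D = 21x⁴ + 42x³. Remainder: 18x³ + 39x² + 18x + 22.
Step 2: lead(18x³ + 39x² + 18x + 22) ÷ lead(D) = 18x³ ÷ 3x = 6x². Subtract (6x²)·D = 18x³ + 36x². Remainder: 3x² + 18x + 22.
Step 3: lead(3x² + 18x + 22) ÷ lead(D) = 3x² ÷ 3x = x. Subtract (x)·D = 3x² + 6x. Remainder: 12x + 22.
Step 4: lead(12x + 22) ÷ lead(D) = 12x ÷ 3x = 4. Subtract (4)·D = 12x + 24. Remainder: −2.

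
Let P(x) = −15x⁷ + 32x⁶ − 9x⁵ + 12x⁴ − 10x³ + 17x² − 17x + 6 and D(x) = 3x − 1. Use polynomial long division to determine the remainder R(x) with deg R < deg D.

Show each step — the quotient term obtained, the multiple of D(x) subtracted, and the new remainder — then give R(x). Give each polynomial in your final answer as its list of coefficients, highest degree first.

R = [2]

Step 1: lead(−15x⁷ + 32x⁶ − 9x⁵ + 12x⁴ − 10x³ + 17x² − 17x + 6) ÷ lead(D) = −15x⁷ ÷ 3x = −5x⁶. Subtract (−5x⁶)·D = −15x⁷ + 5x⁶. Remainder: 27x⁶ − 9x⁵ + 12x⁴ − 10x³ + 17x² − 17x + 6.
Step 2: lead(27x⁶ − 9x⁵ + 12x⁴ − 10x³ + 17x² − 17x + 6) ÷ lead(D) = 27x⁶ ÷ 3x = 9x⁵. Subtract (9x⁵)·D = 27x⁶ − 9x⁵. Remainder: 12x⁴ − 10x³ + 17x² − 17x + 6.
Step 3: lead(12x⁴ − 10x³ + 17x² − 17x + 6) ÷ lead(D) = 12x⁴ ÷ 3x = 4x³. Subtract (4x³)·D = 12x⁴ − 4x³. Remainder: −6x³ + 17x² − 17x + 6.
Step 4: lead(−6x³ + 17x² − 17x + 6) ÷ lead(D) = −6x³ ÷ 3x = −2x². Subtract (−2x²)·D = −6x³ + 2x². Remainder: 15x² − 17x + 6.
Step 5: lead(15x² − 17x + 6) ÷ lead(D) = 15x² ÷ 3x = 5x. Subtract (5x)·D = 15x² − 5x. Remainder: −12x + 6.
Step 6: lead(−12x + 6) ÷ lead(D) = −12x ÷ 3x = −4. Subtract (−4)·D = −12x + 4. Remainder: 2.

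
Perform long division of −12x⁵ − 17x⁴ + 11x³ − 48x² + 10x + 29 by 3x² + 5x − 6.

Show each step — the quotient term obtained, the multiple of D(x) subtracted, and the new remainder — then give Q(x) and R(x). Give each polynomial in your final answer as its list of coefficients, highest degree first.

Q = [-4, 1, -6, -4]; R = [-6, 5]

Step 1: lead(−12x⁵ − 17x⁴ + 11x³ − 48x² + 10x + 29) ÷ lead(D) = −12x⁵ ÷ 3x² = −4x³. Subtract (−4x³)·D = −12x⁵ − 20x⁴ + 24x³. Remainder: 3x⁴ − 13x³ − 48x² + 10x + 29.
Step 2: lead(3x⁴ − 13x³ − 48x² + 10x + 29) ÷ lead(D) = 3x⁴ ÷ 3x² = x². Subtract (x²)·D = 3x⁴ + 5x³ − 6x². Remainder: −18x³ − 42x² + 10x + 29.
Step 3: lead(−18x³ − 42x² + 10x + 29) ÷ lead(D) = −18x³ ÷ 3x² = −6x. Subtract (−6x)·D = −18x³ − 30x² + 36x. Remainder: −12x² − 26x + 29.
Step 4: lead(−12x² − 26x + 29) ÷ lead(D) = −12x² ÷ 3x² = −4. Subtract (−4)·D = −12x² − 20x + 24. Remainder: −6x + 5.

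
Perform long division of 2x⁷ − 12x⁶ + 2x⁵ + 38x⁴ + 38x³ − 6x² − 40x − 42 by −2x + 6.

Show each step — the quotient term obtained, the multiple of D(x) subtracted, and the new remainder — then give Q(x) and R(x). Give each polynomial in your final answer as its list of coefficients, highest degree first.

Step 1: lead(2x⁷ − 12x⁶ + 2x⁵ + 38x⁴ + 38x³ − 6x² − 40x − 42) ÷ lead(D) = 2x⁷ ÷ −2x = −x⁶. Subtract (−x⁶)·D = 2x⁷ − 6x⁶. Remainder: −6x⁶ + 2x⁵ + 38x⁴ + 38x³ − 6x² − 40x − 42.
Step 2: lead(−6x⁶ + 2x⁵ + 38x⁴ + 38x³ − 6x² − 40x − 42) ÷ lead(D) = −6x⁶ ÷ −2x = 3x⁵. Subtract (3x⁵)·D = −6x⁶ + 18x⁵. Remainder: −16x⁵ + 38x⁴ + 38x³ − 6x² − 40x − 42.
Step 3: lead(−16x⁵ + 38x⁴ + 38x³ − 6x² − 40x − 42) ÷ lead(D) = −16x⁵ ÷ −2x = 8x⁴. Subtract (8x⁴)·D = −16x⁵ + 48x⁴. Remainder: −10x⁴ + 38x³ − 6x² − 40x − 42.
Step 4: lead(−10x⁴ + 38x³ − 6x² − 40x − 42) ÷ lead(D) = −10x⁴ ÷ −2x = 5x³. Subtract (5x³)·D = −10x⁴ + 30x³. Remainder: 8x³ − 6x² − 40x − 42.
Step 5: lead(8x³ − 6x² − 40x − 42) ÷ lead(D) = 8x³ ÷ −2x = −4x². Subtract (−4x²)·D = 8x³ − 24x². Remainder: 18x² − 40x − 42.
Step 6: lead(18x² − 40x − 42) ÷ lead(D) = 18x² ÷ −2x = −9x. Subtract (−9x)·D = 18x² − 54x. Remainder: 14x − 42.
Step 7: lead(14x − 42) ÷ lead(D) = 14x ÷ −2x = −7. Subtract (−7)·D = 14x − 42. Remainder: 0.

Q = [-1, 3, 8, 5, -4, -9, -7]; R = [0]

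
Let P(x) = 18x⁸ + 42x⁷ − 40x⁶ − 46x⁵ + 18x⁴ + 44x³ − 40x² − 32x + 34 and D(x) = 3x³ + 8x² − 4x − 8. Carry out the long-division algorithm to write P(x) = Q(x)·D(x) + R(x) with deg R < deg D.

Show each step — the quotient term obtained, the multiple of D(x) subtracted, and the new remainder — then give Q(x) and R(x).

Q(x) = 6x⁵ − 2x⁴ − 2x² + 6x − 4; R(x) = 2

Step 1: lead(18x⁸ + 42x⁷ − 40x⁶ − 46x⁵ + 18x⁴ + 44x³ − 40x² − 32x + 34) ÷ lead(D) = 18x⁸ ÷ 3x³ = 6x⁵. Subtract (6x⁵)·D = 18x⁸ + 48x⁷ − 24x⁶ − 48x⁵. Remainder: −6x⁷ − 16x⁶ + 2x⁵ + 18x⁴ + 44x³ − 40x² − 32x + 34.
Step 2: lead(−6x⁷ − 16x⁶ + 2x⁵ + 18x⁴ + 44x³ − 40x² − 32x + 34) ÷ lead(D) = −6x⁷ ÷ 3x³ = −2x⁴. Subtract (−2x⁴)·D = −6x⁷ − 16x⁶ + 8x⁵ + 16x⁴. Remainder: −6x⁵ + 2x⁴ + 44x³ − 40x² − 32x + 34.
Step 3: lead(−6x⁵ + 2x⁴ + 44x³ − 40x² − 32x + 34) ÷ lead(D) = −6x⁵ ÷ 3x³ = −2x². Subtract (−2x²)·D = −6x⁵ − 16x⁴ + 8x³ + 16x². Remainder: 18x⁴ + 36x³ − 56x² − 32x + 34.
Step 4: lead(18x⁴ + 36x³ − 56x² − 32x + 34) ÷ lead(D) = 18x⁴ ÷ 3x³ = 6x. Subtract (6x)·D = 18x⁴ + 48x³ − 24x² − 48x. Remainder: −12x³ − 32x² + 16x + 34.
Step 5: lead(−12x³ − 32x² + 16x + 34) ÷ lead(D) = −12x³ ÷ 3x³ = −4. Subtract (−4)·D = −12x³ − 32x² + 16x + 32. Remainder: 2.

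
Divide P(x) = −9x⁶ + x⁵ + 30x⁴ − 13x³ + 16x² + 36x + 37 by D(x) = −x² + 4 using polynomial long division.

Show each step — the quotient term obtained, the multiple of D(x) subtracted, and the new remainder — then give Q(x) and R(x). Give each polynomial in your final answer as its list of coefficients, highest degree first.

Q = [9, -1, 6, 9, 8]; R = [5]

Step 1: lead(−9x⁶ + x⁵ + 30x⁴ − 13x³ + 16x² + 36x + 37) ÷ lead(D) = −9x⁶ ÷ −x² = 9x⁴. Subtract (9x⁴)·D = −9x⁶ + 36x⁴. Remainder: x⁵ − 6x⁴ − 13x³ + 16x² + 36x + 37.
Step 2: lead(x⁵ − 6x⁴ − 13x³ + 16x² + 36x + 37) ÷ lead(D) = x⁵ ÷ −x² = −x³. Subtract (−x³)·D = x⁵ − 4x³. Remainder: −6x⁴ − 9x³ + 16x² + 36x + 37.
Step 3: lead(−6x⁴ − 9x³ + 16x² + 36x + 37) ÷ lead(D) = −6x⁴ ÷ −x² = 6x². Subtract (6x²)·D = −6x⁴ + 24x². Remainder: −9x³ − 8x² + 36x + 37.
Step 4: lead(−9x³ − 8x² + 36x + 37) ÷ lead(D) = −9x³ ÷ −x² = 9x. Subtract (9x)·D = −9x³ + 36x. Remainder: −8x² + 37.
Step 5: lead(−8x² + 37) ÷ lead(D) = −8x² ÷ −x² = 8. Subtract (8)·D = −8x² + 32. Remainder: 5.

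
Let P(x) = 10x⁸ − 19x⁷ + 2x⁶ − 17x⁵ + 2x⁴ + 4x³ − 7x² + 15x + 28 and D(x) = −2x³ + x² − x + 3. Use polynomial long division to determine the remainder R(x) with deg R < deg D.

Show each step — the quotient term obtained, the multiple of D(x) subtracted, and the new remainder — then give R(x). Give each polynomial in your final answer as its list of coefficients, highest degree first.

R = [-9, 3, 1]

Step 1: lead(10x⁸ − 19x⁷ + 2x⁶ − 17x⁵ + 2x⁴ + 4x³ − 7x² + 15x + 28) ÷ lead(D) = 10x⁸ ÷ −2x³ = −5x⁵. Subtract (−5x⁵)·D = 10x⁸ − 5x⁷ + 5x⁶ − 15x⁵. Remainder: −14x⁷ − 3x⁶ − 2x⁵ + 2x⁴ + 4x³ − 7x² + 15x + 28.
Step 2: lead(−14x⁷ − 3x⁶ − 2x⁵ + 2x⁴ + 4x³ − 7x² + 15x + 28) ÷ lead(D) = −14x⁷ ÷ −2x³ = 7x⁴. Subtract (7x⁴)·D = −14x⁷ + 7x⁶ − 7x⁵ + 21x⁴. Remainder: −10x⁶ + 5x⁵ − 19x⁴ + 4x³ − 7x² + 15x + 28.
Step 3: lead(−10x⁶ + 5x⁵ − 19x⁴ + 4x³ − 7x² + 15x + 28) ÷ lead(D) = −10x⁶ ÷ −2x³ = 5x³. Subtract (5x³)·D = −10x⁶ + 5x⁵ − 5x⁴ + 15x³. Remainder: −14x⁴ − 11x³ − 7x² + 15x + 28.
Step 4: lead(−14x⁴ − 11x³ − 7x² + 15x + 28) ÷ lead(D) = −14x⁴ ÷ −2x³ = 7x. Subtract (7x)·D = −14x⁴ + 7x³ − 7x² + 21x. Remainder: −18x³ − 6x + 28.
Step 5: lead(−18x³ − 6x + 28) ÷ lead(D) = −18x³ ÷ −2x³ = 9. Subtract (9)·D = −18x³ + 9x² − 9x + 27. Remainder: −9x² + 3x + 1.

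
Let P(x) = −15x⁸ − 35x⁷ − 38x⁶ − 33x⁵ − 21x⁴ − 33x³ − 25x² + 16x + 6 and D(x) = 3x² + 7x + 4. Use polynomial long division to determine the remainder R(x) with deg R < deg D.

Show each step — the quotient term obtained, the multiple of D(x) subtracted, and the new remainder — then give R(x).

Step 1: lead(−15x⁸ − 35x⁷ − 38x⁶ − 33x⁵ − 21x⁴ − 33x³ − 25x² + 16x + 6) ÷ lead(D) = −15x⁸ ÷ 3x² = −5x⁶. Subtract (−5x⁶)·D = −15x⁸ − 35x⁷ − 20x⁶. Remainder: −18x⁶ − 33x⁵ − 21x⁴ − 33x³ − 25x² + 16x + 6.
Step 2: lead(−18x⁶ − 33x⁵ − 21x⁴ − 33x³ − 25x² + 16x + 6) ÷ lead(D) = −18x⁶ ÷ 3x² = −6x⁴. Subtract (−6x⁴)·D = −18x⁶ − 42x⁵ − 24x⁴. Remainder: 9x⁵ + 3x⁴ − 33x³ − 25x² + 16x + 6.
Step 3: lead(9x⁵ + 3x⁴ − 33x³ − 25x² + 16x + 6) ÷ lead(D) = 9x⁵ ÷ 3x² = 3x³. Subtract (3x³)·D = 9x⁵ + 21x⁴ + 12x³. Remainder: −18x⁴ − 45x³ − 25x² + 16x + 6.
Step 4: lead(−18x⁴ − 45x³ − 25x² + 16x + 6) ÷ lead(D) = −18x⁴ ÷ 3x² = −6x². Subtract (−6x²)·D = −18x⁴ − 42x³ − 24x². Remainder: −3x³ − x² + 16x + 6.
Step 5: lead(−3x³ − x² + 16x + 6) ÷ lead(D) = −3x³ ÷ 3x² = −x. Subtract (−x)·D = −3x³ − 7x² − 4x. Remainder: 6x² + 20x + 6.
Step 6: lead(6x² + 20x + 6) ÷ lead(D) = 6x² ÷ 3x² = 2. Subtract (2)·D = 6x² + 14x + 8. Remainder: 6x − 2.

R(x) = 6x − 2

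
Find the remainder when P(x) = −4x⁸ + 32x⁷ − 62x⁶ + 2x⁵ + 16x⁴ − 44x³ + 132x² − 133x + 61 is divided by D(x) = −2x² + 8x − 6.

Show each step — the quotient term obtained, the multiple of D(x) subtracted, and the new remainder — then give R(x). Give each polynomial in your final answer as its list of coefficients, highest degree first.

Step 1: lead(−4x⁸ + 32x⁷ − 62x⁶ + 2x⁵ + 16x⁴ − 44x³ + 132x² − 133x + 61) ÷ lead(D) = −4x⁸ ÷ −2x² = 2x⁶. Subtract (2x⁶)·D = −4x⁸ + 16x⁷ − 12x⁶. Remainder: 16x⁷ − 50x⁶ + 2x⁵ + 16x⁴ − 44x³ + 132x² − 133x + 61.
Step 2: lead(16x⁷ − 50x⁶ + 2x⁵ + 16x⁴ − 44x³ + 132x² − 133x + 61) ÷ lead(D) = 16x⁷ ÷ −2x² = −8x⁵. Subtract (−8x⁵)·D = 16x⁷ − 64x⁶ + 48x⁵. Remainder: 14x⁶ − 46x⁵ + 16x⁴ − 44x³ + 132x² − 133x + 61.
Step 3: lead(14x⁶ − 46x⁵ + 16x⁴ − 44x³ + 132x² − 133x + 61) ÷ lead(D) = 14x⁶ ÷ −2x² = −7x⁴. Subtract (−7x⁴)·D = 14x⁶ − 56x⁵ + 42x⁴. Remainder: 10x⁵ − 26x⁴ − 44x³ + 132x² − 133x + 61.
Step 4: lead(10x⁵ − 26x⁴ − 44x³ + 132x² − 133x + 61) ÷ lead(D) = 10x⁵ ÷ −2x² = −5x³. Subtract (−5x³)·D = 10x⁵ − 40x⁴ + 30x³. Remainder: 14x⁴ − 74x³ + 132x² − 133x + 61.
Step 5: lead(14x⁴ − 74x³ + 132x² − 133x + 61) ÷ lead(D) = 14x⁴ ÷ −2x² = −7x². Subtract (−7x²)·D = 14x⁴ − 56x³ + 42x². Remainder: −18x³ + 90x² − 133x + 61.
Step 6: lead(−18x³ + 90x² − 133x + 61) ÷ lead(D) = −18x³ ÷ −2x² = 9x. Subtract (9x)·D = −18x³ + 72x² − 54x. Remainder: 18x² − 79x + 61.
Step 7: lead(18x² − 79x + 61) ÷ lead(D) = 18x² ÷ −2x² = −9. Subtract (−9)·D = 18x² − 72x + 54. Remainder: −7x + 7.

R = [-7, 7]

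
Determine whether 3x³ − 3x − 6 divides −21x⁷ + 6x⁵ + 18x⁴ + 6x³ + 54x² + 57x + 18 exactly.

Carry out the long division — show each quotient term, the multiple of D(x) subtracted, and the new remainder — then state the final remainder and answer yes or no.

R(x) = 0, so D(x) is a factor of P(x). yes

Step 1: lead(−21x⁷ + 6x⁵ + 18x⁴ + 6x³ + 54x² + 57x + 18) ÷ lead(D) = −21x⁷ ÷ 3x³ = −7x⁴. Subtract (−7x⁴)·D = −21x⁷ + 21x⁵ + 42x⁴. Remainder: −15x⁵ − 24x⁴ + 6x³ + 54x² + 57x + 18.
Step 2: lead(−15x⁵ − 24x⁴ + 6x³ + 54x² + 57x + 18) ÷ lead(D) = −15x⁵ ÷ 3x³ = −5x². Subtract (−5x²)·D = −15x⁵ + 15x³ + 30x². Remainder: −24x⁴ − 9x³ + 24x² + 57x + 18.
Step 3: lead(−24x⁴ − 9x³ + 24x² + 57x + 18) ÷ lead(D) = −24x⁴ ÷ 3x³ = −8x. Subtract (−8x)·D = −24x⁴ + 24x² + 48x. Remainder: −9x³ + 9x + 18.
Step 4: lead(−9x³ + 9x + 18) ÷ lead(D) = −9x³ ÷ 3x³ = −3. Subtract (−3)·D = −9x³ + 9x + 18. Remainder: 0.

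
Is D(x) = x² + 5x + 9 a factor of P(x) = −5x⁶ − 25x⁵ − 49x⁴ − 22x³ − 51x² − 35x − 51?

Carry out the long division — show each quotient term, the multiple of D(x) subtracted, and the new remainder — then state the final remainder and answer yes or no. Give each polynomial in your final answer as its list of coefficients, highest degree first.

R = [8, -6], so D(x) is not a factor of P(x). no

Step 1: lead(−5x⁶ − 25x⁵ − 49x⁴ − 22x³ − 51x² − 35x − 51) ÷ lead(D) = −5x⁶ ÷ x² = −5x⁴. Subtract (−5x⁴)·D = −5x⁶ − 25x⁵ − 45x⁴. Remainder: −4x⁴ − 22x³ − 51x² − 35x − 51.
Step 2: lead(−4x⁴ − 22x³ − 51x² − 35x − 51) ÷ lead(D) = −4x⁴ ÷ x² = −4x². Subtract (−4x²)·D = −4x⁴ − 20x³ − 36x². Remainder: −2x³ − 15x² − 35x − 51.
Step 3: lead(−2x³ − 15x² − 35x − 51) ÷ lead(D) = −2x³ ÷ x² = −2x. Subtract (−2x)·D = −2x³ − 10x² − 18x. Remainder: −5x² − 17x − 51.
Step 4: lead(−5x² − 17x − 51) ÷ lead(D) = −5x² ÷ x² = −5. Subtract (−5)·D = −5x² − 25x − 45. Remainder: 8x − 6.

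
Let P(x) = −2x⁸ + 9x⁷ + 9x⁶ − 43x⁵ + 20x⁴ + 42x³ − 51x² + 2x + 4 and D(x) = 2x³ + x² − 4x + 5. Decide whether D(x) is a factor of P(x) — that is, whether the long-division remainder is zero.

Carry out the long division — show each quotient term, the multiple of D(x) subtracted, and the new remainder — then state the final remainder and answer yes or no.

R(x) = −6, so D(x) is not a factor of P(x). no

Step 1: lead(−2x⁸ + 9x⁷ + 9x⁶ − 43x⁵ + 20x⁴ + 42x³ − 51x² + 2x + 4) ÷ lead(D) = −2x⁸ ÷ 2x³ = −x⁵. Subtract (−x⁵)·D = −2x⁸ − x⁷ + 4x⁶ − 5x⁵. Remainder: 10x⁷ + 5x⁶ − 38x⁵ + 20x⁴ + 42x³ − 51x² + 2x + 4.
Step 2: lead(10x⁷ + 5x⁶ − 38x⁵ + 20x⁴ + 42x³ − 51x² + 2x + 4) ÷ lead(D) = 10x⁷ ÷ 2x³ = 5x⁴. Subtract (5x⁴)·D = 10x⁷ + 5x⁶ − 20x⁵ + 25x⁴. Remainder: −18x⁵ − 5x⁴ + 42x³ − 51x² + 2x + 4.
Step 3: lead(−18x⁵ − 5x⁴ + 42x³ − 51x² + 2x + 4) ÷ lead(D) = −18x⁵ ÷ 2x³ = −9x². Subtract (−9x²)·D = −18x⁵ − 9x⁴ + 36x³ − 45x². Remainder: 4x⁴ + 6x³ − 6x² + 2x + 4.
Step 4: lead(4x⁴ + 6x³ − 6x² + 2x + 4) ÷ lead(D) = 4x⁴ ÷ 2x³ = 2x. Subtract (2x)·D = 4x⁴ + 2x³ − 8x² + 10x. Remainder: 4x³ + 2x² − 8x + 4.
Step 5: lead(4x³ + 2x² − 8x + 4) ÷ lead(D) = 4x³ ÷ 2x³ = 2. Subtract (2)·D = 4x³ + 2x² − 8x + 10. Remainder: −6.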